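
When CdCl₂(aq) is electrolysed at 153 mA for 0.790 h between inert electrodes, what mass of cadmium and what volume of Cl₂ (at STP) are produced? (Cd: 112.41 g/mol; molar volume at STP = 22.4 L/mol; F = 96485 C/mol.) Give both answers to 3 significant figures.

0.253 g Cd; 0.0505 L Cl₂

Q = 0.153 × 2844 = 435.1 C; n(e⁻) = 435.1 / 96485 = 0.004510 mol
Cathode: Cd²⁺ + 2e⁻ → Cd → n(Cd) = 0.004510/2 = 0.002255 mol → 0.253 g
Anode: 2Cl⁻ → Cl₂ + 2e⁻ → n(Cl₂) = 0.004510/2 = 0.002255 mol → 0.0505 L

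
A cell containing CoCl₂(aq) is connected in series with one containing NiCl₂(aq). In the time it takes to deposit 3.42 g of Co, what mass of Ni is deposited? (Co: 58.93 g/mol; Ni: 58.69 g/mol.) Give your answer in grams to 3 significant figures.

3.41 g

n(Co) = 3.42 / 58.93 = 0.05803 mol
Co²⁺ + 2e⁻ → Co, so n(e⁻) = 2 × 0.05803 = 0.1161 mol
The cells are in series, so the same charge (and hence the same n(e⁻) = 0.1161 mol) passes through both.
Ni²⁺ + 2e⁻ → Ni, so n(Ni) = 0.1161 / 2 = 0.05805 mol
m(Ni) = 0.05805 × 58.69 = 3.41 g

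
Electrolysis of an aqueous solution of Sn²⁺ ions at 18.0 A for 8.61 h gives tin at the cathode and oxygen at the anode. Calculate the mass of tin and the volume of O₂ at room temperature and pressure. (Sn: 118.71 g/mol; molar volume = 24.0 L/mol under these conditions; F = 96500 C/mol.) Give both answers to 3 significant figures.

Q = 18.0 × 30996 = 5.579×10^5 C; n(e⁻) = 5.579×10^5 / 96500 = 5.781 mol
Cathode: Sn²⁺ + 2e⁻ → Sn → n(Sn) = 5.781/2 = 2.891 mol → 343 g
Anode: 2H₂O → O₂ + 4H⁺ + 4e⁻ → n(O₂) = 5.781/4 = 1.445 mol → 34.7 L

343 g Sn; 34.7 L O₂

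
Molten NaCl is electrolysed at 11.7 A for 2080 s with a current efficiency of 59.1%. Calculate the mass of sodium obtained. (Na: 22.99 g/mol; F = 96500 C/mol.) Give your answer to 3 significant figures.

Q = 11.7 × 2080 = 24340 C
n(e⁻) = 24340 / 96500 = 0.2522 mol
Na⁺ + e⁻ → Na, so theoretical m(Na) = 0.2522 × 22.99 = 5.798 g
Actual mass = 59.1% × 5.798 = 3.43 g

3.43 g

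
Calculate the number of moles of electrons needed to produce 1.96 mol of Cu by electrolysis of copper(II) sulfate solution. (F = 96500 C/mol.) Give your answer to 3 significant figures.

3.92 mol

Cu²⁺ + 2e⁻ → Cu, so n(e⁻) = 2 × 1.96 = 3.920 mol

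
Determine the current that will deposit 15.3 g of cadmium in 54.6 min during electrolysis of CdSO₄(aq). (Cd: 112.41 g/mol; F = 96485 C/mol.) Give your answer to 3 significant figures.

n(Cd) = 15.3 / 112.41 = 0.1361 mol
Cd²⁺ + 2e⁻ → Cd, so n(e⁻) = 2 × 0.1361 = 0.2722 mol
Q = 0.2722 × 96485 = 26260 C
I = Q / t = 26260 / 3276 s = 8.02 A

8.02 A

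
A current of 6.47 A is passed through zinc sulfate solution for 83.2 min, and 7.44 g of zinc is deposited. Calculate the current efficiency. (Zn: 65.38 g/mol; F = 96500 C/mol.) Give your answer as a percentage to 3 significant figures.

Q = 6.47 × 4992 = 32300 C
n(e⁻) = 32300 / 96500 = 0.3347 mol
Zn²⁺ + 2e⁻ → Zn, so theoretical n(Zn) = 0.1674 mol → 10.94 g
Efficiency = 7.44 / 10.94 = 0.6801 = 68.0%

68.0%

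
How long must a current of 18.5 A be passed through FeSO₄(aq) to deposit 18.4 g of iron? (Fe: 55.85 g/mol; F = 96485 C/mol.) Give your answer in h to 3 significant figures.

0.955 h

n(Fe) = 18.4 / 55.85 = 0.3295 mol
Fe²⁺ + 2e⁻ → Fe, so n(e⁻) = 2 × 0.3295 = 0.6590 mol
Q = 0.6590 × 96485 = 63580 C
t = Q / I = 63580 / 18.5 = 3437 s = 0.955 h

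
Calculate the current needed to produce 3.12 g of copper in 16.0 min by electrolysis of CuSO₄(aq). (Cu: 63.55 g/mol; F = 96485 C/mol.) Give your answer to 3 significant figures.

n(Cu) = 3.12 / 63.55 = 0.04910 mol
Cu²⁺ + 2e⁻ → Cu, so n(e⁻) = 2 × 0.04910 = 0.09820 mol
Q = 0.09820 × 96485 = 9475 C
I = Q / t = 9475 / 960 s = 9.87 A

9.87 A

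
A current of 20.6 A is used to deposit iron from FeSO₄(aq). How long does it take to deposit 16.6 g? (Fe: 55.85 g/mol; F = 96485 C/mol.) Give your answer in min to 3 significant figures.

n(Fe) = 16.6 / 55.85 = 0.2972 mol
Fe²⁺ + 2e⁻ → Fe, so n(e⁻) = 2 × 0.2972 = 0.5944 mol
Q = 0.5944 × 96485 = 57350 C
t = Q / I = 57350 / 20.6 = 2784 s = 46.4 min

46.4 min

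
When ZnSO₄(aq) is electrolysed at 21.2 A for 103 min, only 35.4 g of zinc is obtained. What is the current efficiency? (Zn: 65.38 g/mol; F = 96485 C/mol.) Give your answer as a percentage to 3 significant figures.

79.7%

Q = 21.2 × 6180 = 1.310×10^5 C
n(e⁻) = 1.310×10^5 / 96485 = 1.358 mol
Zn²⁺ + 2e⁻ → Zn, so theoretical n(Zn) = 0.6790 mol → 44.39 g
Efficiency = 35.4 / 44.39 = 0.7975 = 79.7%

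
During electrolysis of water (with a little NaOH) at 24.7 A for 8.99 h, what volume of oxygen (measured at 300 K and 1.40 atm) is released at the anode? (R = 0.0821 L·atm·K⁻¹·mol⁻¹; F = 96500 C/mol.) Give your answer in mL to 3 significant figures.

Q = It = 24.7 × 32364 = 7.994×10^5 C
n(e⁻) = 7.994×10^5 / 96500 = 8.284 mol
2H₂O → O₂ + 4H⁺ + 4e⁻, so n(O₂) = 8.284 / 4 = 2.071 mol
V = nRT/P = 2.071 × 0.0821 × 300 / 1.40 = 36.43 L
= 36400 mL

36400 mL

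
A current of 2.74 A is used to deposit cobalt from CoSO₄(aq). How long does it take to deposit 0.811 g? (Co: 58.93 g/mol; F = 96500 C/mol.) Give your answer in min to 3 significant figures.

16.2 min

n(Co) = 0.811 / 58.93 = 0.01376 mol
Co²⁺ + 2e⁻ → Co, so n(e⁻) = 2 × 0.01376 = 0.02752 mol
Q = 0.02752 × 96500 = 2656 C
t = Q / I = 2656 / 2.74 = 969.3 s = 16.2 min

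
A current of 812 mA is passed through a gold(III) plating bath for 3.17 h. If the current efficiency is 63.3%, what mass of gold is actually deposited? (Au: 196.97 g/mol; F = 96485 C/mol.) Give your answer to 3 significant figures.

Q = 0.812 × 11412 = 9267 C
n(e⁻) = 9267 / 96485 = 0.09605 mol
Au³⁺ + 3e⁻ → Au, so theoretical m(Au) = 0.03202 × 196.97 = 6.307 g
Actual mass = 63.3% × 6.307 = 3.99 g

3.99 g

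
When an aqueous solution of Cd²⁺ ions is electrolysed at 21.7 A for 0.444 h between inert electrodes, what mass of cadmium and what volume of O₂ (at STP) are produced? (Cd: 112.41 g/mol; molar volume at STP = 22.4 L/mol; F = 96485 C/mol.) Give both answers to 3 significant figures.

20.2 g Cd; 2.01 L O₂

Q = 21.7 × 1598.4 = 34690 C; n(e⁻) = 34690 / 96485 = 0.3595 mol
Cathode: Cd²⁺ + 2e⁻ → Cd → n(Cd) = 0.3595/2 = 0.1798 mol → 20.2 g
Anode: 2H₂O → O₂ + 4H⁺ + 4e⁻ → n(O₂) = 0.3595/4 = 0.08988 mol → 2.01 L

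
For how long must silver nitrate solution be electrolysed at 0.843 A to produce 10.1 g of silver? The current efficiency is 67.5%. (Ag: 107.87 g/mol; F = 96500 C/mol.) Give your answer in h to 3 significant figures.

n(Ag) = 10.1 / 107.87 = 0.09363 mol
Ag⁺ + e⁻ → Ag, so n(e⁻) = 0.09363 mol
Q = 0.09363 × 96500 / 0.675 = 13390 C
t = Q / I = 13390 / 0.843 = 15880 s = 4.41 h

4.41 h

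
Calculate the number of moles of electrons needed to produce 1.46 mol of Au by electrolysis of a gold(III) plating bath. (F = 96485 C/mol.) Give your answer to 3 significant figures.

4.38 mol

Au³⁺ + 3e⁻ → Au, so n(e⁻) = 3 × 1.46 = 4.380 mol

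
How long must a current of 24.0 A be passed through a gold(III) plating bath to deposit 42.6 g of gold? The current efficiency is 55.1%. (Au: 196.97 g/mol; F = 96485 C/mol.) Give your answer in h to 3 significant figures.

1.31 h

n(Au) = 42.6 / 196.97 = 0.2163 mol
Au³⁺ + 3e⁻ → Au, so n(e⁻) = 3 × 0.2163 = 0.6489 mol
Q = 0.6489 × 96485 / 0.551 = 1.136×10^5 C
t = Q / I = 1.136×10^5 / 24.0 = 4733 s = 1.31 h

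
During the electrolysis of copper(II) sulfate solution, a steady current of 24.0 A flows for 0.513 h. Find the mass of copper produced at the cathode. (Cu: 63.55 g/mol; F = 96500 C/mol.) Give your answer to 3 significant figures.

Q = 24.0 A × 1846.8 s = 44320 C
Moles of electrons = 44320 / 96500 = 0.4593 mol
Cu²⁺ + 2e⁻ → Cu, so n(Cu) = 0.4593 / 2 = 0.2297 mol
m = 0.2297 × 63.55 = 14.6 g

14.6 g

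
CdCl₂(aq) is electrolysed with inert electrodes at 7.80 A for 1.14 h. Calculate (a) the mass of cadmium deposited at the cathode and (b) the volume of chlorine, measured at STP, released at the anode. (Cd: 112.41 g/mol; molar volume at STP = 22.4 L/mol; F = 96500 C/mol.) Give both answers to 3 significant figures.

18.6 g Cd; 3.72 L Cl₂

Q = 7.80 × 4104 = 32010 C; n(e⁻) = 32010 / 96500 = 0.3317 mol
Cathode: Cd²⁺ + 2e⁻ → Cd → n(Cd) = 0.3317/2 = 0.1659 mol → 18.6 g
Anode: 2Cl⁻ → Cl₂ + 2e⁻ → n(Cl₂) = 0.3317/2 = 0.1659 mol → 3.72 L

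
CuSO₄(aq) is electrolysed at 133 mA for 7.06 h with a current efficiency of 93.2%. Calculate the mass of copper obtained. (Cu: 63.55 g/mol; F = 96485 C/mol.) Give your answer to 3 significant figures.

Q = 0.133 × 25416 = 3380 C
n(e⁻) = 3380 / 96485 = 0.03503 mol
Cu²⁺ + 2e⁻ → Cu, so theoretical m(Cu) = 0.01752 × 63.55 = 1.113 g
Actual mass = 93.2% × 1.113 = 1.04 g

1.04 g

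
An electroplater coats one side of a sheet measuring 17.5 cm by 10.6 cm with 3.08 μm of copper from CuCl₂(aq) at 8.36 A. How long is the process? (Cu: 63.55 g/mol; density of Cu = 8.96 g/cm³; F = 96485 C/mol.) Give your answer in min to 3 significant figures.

3.10 min

Plated area = 17.5 × 10.6 = 185.5 cm²
Volume = 185.5 × 3.08×10⁻⁴ cm = 0.05713 cm³
m(Cu) = 0.05713 × 8.96 = 0.5119 g
n(Cu) = 0.5119 / 63.55 = 0.008055 mol; n(e⁻) = 2 × 0.008055 = 0.01611 mol
Q = 0.01611 × 96485 = 1554 C
t = 1554 / 8.36 = 185.9 s = 3.10 min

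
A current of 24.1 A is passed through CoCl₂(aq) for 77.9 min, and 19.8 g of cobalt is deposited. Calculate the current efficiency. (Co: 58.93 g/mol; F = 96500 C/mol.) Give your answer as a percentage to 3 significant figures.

57.6%

Q = 24.1 × 4674 = 1.126×10^5 C
n(e⁻) = 1.126×10^5 / 96500 = 1.167 mol
Co²⁺ + 2e⁻ → Co, so theoretical n(Co) = 0.5835 mol → 34.39 g
Efficiency = 19.8 / 34.39 = 0.5757 = 57.6%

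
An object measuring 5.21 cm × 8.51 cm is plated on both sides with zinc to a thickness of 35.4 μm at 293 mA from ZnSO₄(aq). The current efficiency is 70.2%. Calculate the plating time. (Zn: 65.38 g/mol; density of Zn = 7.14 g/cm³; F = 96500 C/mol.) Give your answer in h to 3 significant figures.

Plated area = 2 × 5.21 × 8.51 = 88.67 cm²
Volume = 88.67 × 35.4×10⁻⁴ cm = 0.3139 cm³
m(Zn) = 0.3139 × 7.14 = 2.241 g
n(Zn) = 2.241 / 65.38 = 0.03428 mol; n(e⁻) = 2 × 0.03428 = 0.06856 mol
Q = 0.06856 × 96500 / 0.702 = 9425 C
t = 9425 / 0.293 = 32170 s = 8.94 h

8.94 h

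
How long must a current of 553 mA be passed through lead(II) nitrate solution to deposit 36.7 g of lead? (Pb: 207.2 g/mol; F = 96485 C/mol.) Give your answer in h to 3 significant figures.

17.2 h

n(Pb) = 36.7 / 207.2 = 0.1771 mol
Pb²⁺ + 2e⁻ → Pb, so n(e⁻) = 2 × 0.1771 = 0.3542 mol
Q = 0.3542 × 96485 = 34170 C
t = Q / I = 34170 / 0.553 = 61790 s = 17.2 h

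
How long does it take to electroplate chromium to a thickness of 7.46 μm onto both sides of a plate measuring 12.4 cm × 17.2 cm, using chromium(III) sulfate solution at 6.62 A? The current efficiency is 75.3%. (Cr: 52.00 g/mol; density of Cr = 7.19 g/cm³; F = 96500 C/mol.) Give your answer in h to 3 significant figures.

Plated area = 2 × 12.4 × 17.2 = 426.6 cm²
Volume = 426.6 × 7.46×10⁻⁴ cm = 0.3182 cm³
m(Cr) = 0.3182 × 7.19 = 2.288 g
n(Cr) = 2.288 / 52.00 = 0.04400 mol; n(e⁻) = 3 × 0.04400 = 0.1320 mol
Q = 0.1320 × 96500 / 0.753 = 16920 C
t = 16920 / 6.62 = 2556 s = 0.710 h

0.710 h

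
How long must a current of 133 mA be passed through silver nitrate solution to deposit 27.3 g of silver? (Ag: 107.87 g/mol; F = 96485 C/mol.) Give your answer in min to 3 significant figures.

n(Ag) = 27.3 / 107.87 = 0.2531 mol
Ag⁺ + e⁻ → Ag, so n(e⁻) = 0.2531 mol
Q = 0.2531 × 96485 = 24420 C
t = Q / I = 24420 / 0.133 = 1.836×10^5 s = 3060 min

3060 min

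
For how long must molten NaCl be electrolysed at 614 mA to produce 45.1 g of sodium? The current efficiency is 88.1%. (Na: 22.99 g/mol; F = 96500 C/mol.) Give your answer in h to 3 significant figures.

97.2 h

n(Na) = 45.1 / 22.99 = 1.962 mol
Na⁺ + e⁻ → Na, so n(e⁻) = 1.962 mol
Q = 1.962 × 96500 / 0.881 = 2.149×10^5 C
t = Q / I = 2.149×10^5 / 0.614 = 3.500×10^5 s = 97.2 h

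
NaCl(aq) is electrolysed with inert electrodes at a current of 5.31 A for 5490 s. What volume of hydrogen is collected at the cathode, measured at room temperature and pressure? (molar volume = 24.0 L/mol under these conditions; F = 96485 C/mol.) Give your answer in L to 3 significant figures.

Charge passed = 5.31 × 5490 = 29150 C
n(e⁻) = 29150 / 96485 = 0.3021 mol
2H⁺ + 2e⁻ → H₂, so n(H₂) = 0.3021 / 2 = 0.1511 mol
V = 0.1511 × 24.0 = 3.626 L

3.63 L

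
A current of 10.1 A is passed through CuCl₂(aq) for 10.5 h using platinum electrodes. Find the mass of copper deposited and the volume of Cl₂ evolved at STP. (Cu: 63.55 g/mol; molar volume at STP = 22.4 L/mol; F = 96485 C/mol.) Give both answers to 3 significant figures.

126 g Cu; 44.3 L Cl₂

Q = 10.1 × 37800 = 3.818×10^5 C; n(e⁻) = 3.818×10^5 / 96485 = 3.957 mol
Cathode: Cu²⁺ + 2e⁻ → Cu → n(Cu) = 3.957/2 = 1.979 mol → 126 g
Anode: 2Cl⁻ → Cl₂ + 2e⁻ → n(Cl₂) = 3.957/2 = 1.979 mol → 44.3 L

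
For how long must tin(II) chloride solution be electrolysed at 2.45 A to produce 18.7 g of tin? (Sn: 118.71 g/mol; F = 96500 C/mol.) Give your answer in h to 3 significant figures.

3.45 h

n(Sn) = 18.7 / 118.71 = 0.1575 mol
Sn²⁺ + 2e⁻ → Sn, so n(e⁻) = 2 × 0.1575 = 0.3150 mol
Q = 0.3150 × 96500 = 30400 C
t = Q / I = 30400 / 2.45 = 12410 s = 3.45 h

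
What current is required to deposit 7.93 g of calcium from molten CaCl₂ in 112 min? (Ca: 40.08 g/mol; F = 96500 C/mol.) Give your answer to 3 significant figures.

n(Ca) = 7.93 / 40.08 = 0.1979 mol
Ca²⁺ + 2e⁻ → Ca, so n(e⁻) = 2 × 0.1979 = 0.3958 mol
Q = 0.3958 × 96500 = 38190 C
I = Q / t = 38190 / 6720 s = 5.68 A

5.68 A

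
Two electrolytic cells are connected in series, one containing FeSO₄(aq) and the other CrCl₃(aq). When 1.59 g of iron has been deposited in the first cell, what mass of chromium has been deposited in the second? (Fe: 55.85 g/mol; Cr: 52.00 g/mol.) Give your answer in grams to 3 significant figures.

n(Fe) = 1.59 / 55.85 = 0.02847 mol
Fe²⁺ + 2e⁻ → Fe, so n(e⁻) = 2 × 0.02847 = 0.05694 mol
In series, the same 0.05694 mol of electrons flows through the second cell.
Cr³⁺ + 3e⁻ → Cr, so n(Cr) = 0.05694 / 3 = 0.01898 mol
m(Cr) = 0.01898 × 52.00 = 0.987 g

0.987 g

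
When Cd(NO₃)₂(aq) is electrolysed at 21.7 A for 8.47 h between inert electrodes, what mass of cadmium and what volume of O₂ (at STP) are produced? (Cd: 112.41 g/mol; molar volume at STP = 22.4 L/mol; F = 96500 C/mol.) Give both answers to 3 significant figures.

385 g Cd; 38.4 L O₂

Q = 21.7 × 30492 = 6.617×10^5 C; n(e⁻) = 6.617×10^5 / 96500 = 6.857 mol
Cathode: Cd²⁺ + 2e⁻ → Cd → n(Cd) = 6.857/2 = 3.429 mol → 385 g
Anode: 2H₂O → O₂ + 4H⁺ + 4e⁻ → n(O₂) = 6.857/4 = 1.714 mol → 38.4 L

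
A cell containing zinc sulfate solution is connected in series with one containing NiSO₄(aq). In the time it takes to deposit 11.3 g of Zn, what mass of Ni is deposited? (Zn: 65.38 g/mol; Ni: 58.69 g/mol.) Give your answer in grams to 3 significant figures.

n(Zn) = 11.3 / 65.38 = 0.1728 mol
Zn²⁺ + 2e⁻ → Zn, so n(e⁻) = 2 × 0.1728 = 0.3456 mol
The cells are in series, so the same charge (and hence the same n(e⁻) = 0.3456 mol) passes through both.
Ni²⁺ + 2e⁻ → Ni, so n(Ni) = 0.3456 / 2 = 0.1728 mol
m(Ni) = 0.1728 × 58.69 = 10.1 g

10.1 g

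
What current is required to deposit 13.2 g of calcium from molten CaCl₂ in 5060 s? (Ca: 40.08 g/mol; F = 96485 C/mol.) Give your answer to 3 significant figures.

12.6 A

n(Ca) = 13.2 / 40.08 = 0.3293 mol
Ca²⁺ + 2e⁻ → Ca, so n(e⁻) = 2 × 0.3293 = 0.6586 mol
Q = 0.6586 × 96485 = 63550 C
I = Q / t = 63550 / 5060 s = 12.6 A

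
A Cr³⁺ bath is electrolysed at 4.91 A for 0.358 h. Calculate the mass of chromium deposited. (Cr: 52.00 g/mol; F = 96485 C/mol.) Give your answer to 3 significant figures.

Q = 4.91 A × 1288.8 s = 6328 C
n(e⁻) = 6328 / 96485 = 0.06559 mol
Cr³⁺ + 3e⁻ → Cr, so n(Cr) = 0.06559 / 3 = 0.02186 mol
m = 0.02186 × 52.00 = 1.14 g

1.14 g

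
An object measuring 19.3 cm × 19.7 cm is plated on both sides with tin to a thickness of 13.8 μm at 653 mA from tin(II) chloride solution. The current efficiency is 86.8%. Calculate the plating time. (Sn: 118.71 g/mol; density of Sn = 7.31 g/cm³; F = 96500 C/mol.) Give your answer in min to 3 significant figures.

Plated area = 2 × 19.3 × 19.7 = 760.4 cm²
Volume = 760.4 × 13.8×10⁻⁴ cm = 1.049 cm³
m(Sn) = 1.049 × 7.31 = 7.668 g
n(Sn) = 7.668 / 118.71 = 0.06459 mol; n(e⁻) = 2 × 0.06459 = 0.1292 mol
Q = 0.1292 × 96500 / 0.868 = 14360 C
t = 14360 / 0.653 = 21990 s = 367 min

367 min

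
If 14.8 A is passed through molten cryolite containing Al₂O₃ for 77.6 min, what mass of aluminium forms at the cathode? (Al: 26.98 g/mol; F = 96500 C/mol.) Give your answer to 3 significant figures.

Q = It = 14.8 × 4656 = 68910 C
Moles of electrons = 68910 / 96500 = 0.7141 mol
Al³⁺ + 3e⁻ → Al, so n(Al) = 0.7141 / 3 = 0.2380 mol
m = 0.2380 × 26.98 = 6.42 g

6.42 g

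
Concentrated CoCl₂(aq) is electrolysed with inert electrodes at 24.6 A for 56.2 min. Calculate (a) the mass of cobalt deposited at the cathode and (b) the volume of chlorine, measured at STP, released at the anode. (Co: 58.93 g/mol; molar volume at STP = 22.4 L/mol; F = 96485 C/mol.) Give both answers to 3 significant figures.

Q = 24.6 × 3372 = 82950 C; n(e⁻) = 82950 / 96485 = 0.8597 mol
Cathode: Co²⁺ + 2e⁻ → Co → n(Co) = 0.8597/2 = 0.4299 mol → 25.3 g
Anode: 2Cl⁻ → Cl₂ + 2e⁻ → n(Cl₂) = 0.8597/2 = 0.4299 mol → 9.63 L

25.3 g Co; 9.63 L Cl₂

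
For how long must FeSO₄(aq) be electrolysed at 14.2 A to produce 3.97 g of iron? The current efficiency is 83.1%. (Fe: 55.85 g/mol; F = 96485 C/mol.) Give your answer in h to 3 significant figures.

0.323 h

n(Fe) = 3.97 / 55.85 = 0.07108 mol
Fe²⁺ + 2e⁻ → Fe, so n(e⁻) = 2 × 0.07108 = 0.1422 mol
Q = 0.1422 × 96485 / 0.831 = 16510 C
t = Q / I = 16510 / 14.2 = 1163 s = 0.323 h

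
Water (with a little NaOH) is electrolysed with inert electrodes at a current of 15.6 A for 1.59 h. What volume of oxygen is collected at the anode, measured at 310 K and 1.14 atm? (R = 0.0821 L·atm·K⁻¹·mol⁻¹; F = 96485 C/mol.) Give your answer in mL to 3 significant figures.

5170 mL

Q = 15.6 A × 5724 s = 89290 C
n(e⁻) = Q/F = 89290/96485 = 0.9254 mol
2H₂O → O₂ + 4H⁺ + 4e⁻, so n(O₂) = 0.9254 / 4 = 0.2314 mol
V = nRT/P = 0.2314 × 0.0821 × 310 / 1.14 = 5.166 L
= 5170 mL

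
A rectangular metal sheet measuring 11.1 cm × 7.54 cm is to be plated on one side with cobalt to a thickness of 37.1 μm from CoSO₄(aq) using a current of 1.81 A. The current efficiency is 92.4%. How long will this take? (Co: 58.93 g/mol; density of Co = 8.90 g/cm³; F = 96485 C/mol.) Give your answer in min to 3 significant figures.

90.2 min

Plated area = 11.1 × 7.54 = 83.69 cm²
Volume = 83.69 × 37.1×10⁻⁴ cm = 0.3105 cm³
m(Co) = 0.3105 × 8.90 = 2.763 g
n(Co) = 2.763 / 58.93 = 0.04689 mol; n(e⁻) = 2 × 0.04689 = 0.09378 mol
Q = 0.09378 × 96485 / 0.924 = 9793 C
t = 9793 / 1.81 = 5410 s = 90.2 min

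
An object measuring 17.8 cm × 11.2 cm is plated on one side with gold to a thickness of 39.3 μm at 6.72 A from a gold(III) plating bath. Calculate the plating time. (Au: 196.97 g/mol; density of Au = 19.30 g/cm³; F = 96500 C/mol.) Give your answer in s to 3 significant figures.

3310 s

Plated area = 17.8 × 11.2 = 199.4 cm²
Volume = 199.4 × 39.3×10⁻⁴ cm = 0.7836 cm³
m(Au) = 0.7836 × 19.30 = 15.12 g
n(Au) = 15.12 / 196.97 = 0.07676 mol; n(e⁻) = 3 × 0.07676 = 0.2303 mol
Q = 0.2303 × 96500 = 22220 C
t = 22220 / 6.72 = 3307 s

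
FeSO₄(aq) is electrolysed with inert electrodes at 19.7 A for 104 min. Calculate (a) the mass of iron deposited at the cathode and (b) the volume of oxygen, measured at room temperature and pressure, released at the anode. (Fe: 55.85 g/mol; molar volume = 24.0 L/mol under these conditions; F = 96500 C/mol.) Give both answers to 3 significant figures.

35.6 g Fe; 7.64 L O₂

Q = 19.7 × 6240 = 1.229×10^5 C; n(e⁻) = 1.229×10^5 / 96500 = 1.274 mol
Cathode: Fe²⁺ + 2e⁻ → Fe → n(Fe) = 1.274/2 = 0.6370 mol → 35.6 g
Anode: 2H₂O → O₂ + 4H⁺ + 4e⁻ → n(O₂) = 1.274/4 = 0.3185 mol → 7.64 L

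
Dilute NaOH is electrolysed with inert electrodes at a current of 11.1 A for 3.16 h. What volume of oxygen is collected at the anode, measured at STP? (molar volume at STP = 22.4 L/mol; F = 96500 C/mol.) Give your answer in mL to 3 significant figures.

Charge passed = 11.1 × 11376 = 1.263×10^5 C
Moles of electrons = 1.263×10^5 / 96500 = 1.309 mol
2H₂O → O₂ + 4H⁺ + 4e⁻, so n(O₂) = 1.309 / 4 = 0.3273 mol
V = 0.3273 × 22.4 = 7.332 L
= 7330 mL

7330 mL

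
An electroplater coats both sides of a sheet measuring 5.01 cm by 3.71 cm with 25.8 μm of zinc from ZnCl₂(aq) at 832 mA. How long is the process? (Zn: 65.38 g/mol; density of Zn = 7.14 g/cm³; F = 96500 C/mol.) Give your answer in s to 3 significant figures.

Plated area = 2 × 5.01 × 3.71 = 37.17 cm²
Volume = 37.17 × 25.8×10⁻⁴ cm = 0.09590 cm³
m(Zn) = 0.09590 × 7.14 = 0.6847 g
n(Zn) = 0.6847 / 65.38 = 0.01047 mol; n(e⁻) = 2 × 0.01047 = 0.02094 mol
Q = 0.02094 × 96500 = 2021 C
t = 2021 / 0.832 = 2429 s

2430 s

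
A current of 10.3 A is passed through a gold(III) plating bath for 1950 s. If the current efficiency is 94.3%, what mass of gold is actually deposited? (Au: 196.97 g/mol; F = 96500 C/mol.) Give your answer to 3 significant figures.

12.9 g

Q = 10.3 × 1950 = 20090 C
n(e⁻) = 20090 / 96500 = 0.2082 mol
Au³⁺ + 3e⁻ → Au, so theoretical m(Au) = 0.06940 × 196.97 = 13.67 g
Actual mass = 94.3% × 13.67 = 12.9 g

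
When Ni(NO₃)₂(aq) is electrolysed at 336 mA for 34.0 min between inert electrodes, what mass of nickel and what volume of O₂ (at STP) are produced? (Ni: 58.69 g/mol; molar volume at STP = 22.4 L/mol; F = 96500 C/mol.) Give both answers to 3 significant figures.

Q = 0.336 × 2040 = 685.4 C; n(e⁻) = 685.4 / 96500 = 0.007103 mol
Cathode: Ni²⁺ + 2e⁻ → Ni → n(Ni) = 0.007103/2 = 0.003552 mol → 0.208 g
Anode: 2H₂O → O₂ + 4H⁺ + 4e⁻ → n(O₂) = 0.007103/4 = 0.001776 mol → 0.0398 L

0.208 g Ni; 0.0398 L O₂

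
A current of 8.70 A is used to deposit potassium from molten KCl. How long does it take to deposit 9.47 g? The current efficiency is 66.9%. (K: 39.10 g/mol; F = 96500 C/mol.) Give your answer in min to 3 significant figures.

n(K) = 9.47 / 39.10 = 0.2422 mol
K⁺ + e⁻ → K, so n(e⁻) = 0.2422 mol
Q = 0.2422 × 96500 / 0.669 = 34940 C
t = Q / I = 34940 / 8.70 = 4016 s = 66.9 min

66.9 min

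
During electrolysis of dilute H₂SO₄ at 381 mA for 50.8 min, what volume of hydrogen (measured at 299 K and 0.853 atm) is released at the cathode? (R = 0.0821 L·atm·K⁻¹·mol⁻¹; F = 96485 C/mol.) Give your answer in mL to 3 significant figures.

173 mL

Charge passed = 0.381 × 3048 = 1161 C
n(e⁻) = 1161 / 96485 = 0.01203 mol
2H⁺ + 2e⁻ → H₂, so n(H₂) = 0.01203 / 2 = 0.006015 mol
V = nRT/P = 0.006015 × 0.0821 × 299 / 0.853 = 0.1731 L
= 173 mL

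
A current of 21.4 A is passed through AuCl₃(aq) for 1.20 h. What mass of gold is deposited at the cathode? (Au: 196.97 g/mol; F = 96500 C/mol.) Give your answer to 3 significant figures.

62.9 g

Charge passed = 21.4 × 4320 = 92450 C
n(e⁻) = 92450 / 96500 = 0.9580 mol
Au³⁺ + 3e⁻ → Au, so n(Au) = 0.9580 / 3 = 0.3193 mol
m = 0.3193 × 196.97 = 62.9 g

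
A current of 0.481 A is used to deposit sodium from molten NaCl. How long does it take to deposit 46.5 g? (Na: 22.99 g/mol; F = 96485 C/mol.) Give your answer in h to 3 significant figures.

113 h

n(Na) = 46.5 / 22.99 = 2.023 mol
Na⁺ + e⁻ → Na, so n(e⁻) = 2.023 mol
Q = 2.023 × 96485 = 1.952×10^5 C
t = Q / I = 1.952×10^5 / 0.481 = 4.058×10^5 s = 113 h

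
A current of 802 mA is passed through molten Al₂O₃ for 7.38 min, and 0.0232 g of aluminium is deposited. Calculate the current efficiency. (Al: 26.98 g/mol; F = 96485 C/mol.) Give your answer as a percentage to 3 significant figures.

70.1%

Q = 0.802 × 442.8 = 355.1 C
n(e⁻) = 355.1 / 96485 = 0.003680 mol
Al³⁺ + 3e⁻ → Al, so theoretical n(Al) = 0.001227 mol → 0.03310 g
Efficiency = 0.0232 / 0.03310 = 0.7009 = 70.1%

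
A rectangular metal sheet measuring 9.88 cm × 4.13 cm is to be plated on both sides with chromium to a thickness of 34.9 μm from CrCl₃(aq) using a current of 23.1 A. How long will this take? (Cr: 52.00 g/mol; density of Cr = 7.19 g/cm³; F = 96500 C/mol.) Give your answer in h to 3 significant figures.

0.137 h

Plated area = 2 × 9.88 × 4.13 = 81.61 cm²
Volume = 81.61 × 34.9×10⁻⁴ cm = 0.2848 cm³
m(Cr) = 0.2848 × 7.19 = 2.048 g
n(Cr) = 2.048 / 52.00 = 0.03938 mol; n(e⁻) = 3 × 0.03938 = 0.1181 mol
Q = 0.1181 × 96500 = 11400 C
t = 11400 / 23.1 = 493.5 s = 0.137 h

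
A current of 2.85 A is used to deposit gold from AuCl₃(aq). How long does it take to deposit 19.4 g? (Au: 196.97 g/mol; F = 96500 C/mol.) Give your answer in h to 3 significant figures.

n(Au) = 19.4 / 196.97 = 0.09849 mol
Au³⁺ + 3e⁻ → Au, so n(e⁻) = 3 × 0.09849 = 0.2955 mol
Q = 0.2955 × 96500 = 28520 C
t = Q / I = 28520 / 2.85 = 10010 s = 2.78 h

2.78 h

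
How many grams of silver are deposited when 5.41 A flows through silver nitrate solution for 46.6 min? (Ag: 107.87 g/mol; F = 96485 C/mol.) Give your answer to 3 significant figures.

Q = It = 5.41 × 2796 = 15130 C
n(e⁻) = Q/F = 15130/96485 = 0.1568 mol
Ag⁺ + e⁻ → Ag, so n(Ag) = 0.1568 mol
m = 0.1568 × 107.87 = 16.9 g

16.9 g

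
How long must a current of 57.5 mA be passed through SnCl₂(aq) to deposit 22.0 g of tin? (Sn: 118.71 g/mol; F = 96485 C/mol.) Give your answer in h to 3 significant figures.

173 h

n(Sn) = 22.0 / 118.71 = 0.1853 mol
Sn²⁺ + 2e⁻ → Sn, so n(e⁻) = 2 × 0.1853 = 0.3706 mol
Q = 0.3706 × 96485 = 35760 C
t = Q / I = 35760 / 0.0575 = 6.219×10^5 s = 173 h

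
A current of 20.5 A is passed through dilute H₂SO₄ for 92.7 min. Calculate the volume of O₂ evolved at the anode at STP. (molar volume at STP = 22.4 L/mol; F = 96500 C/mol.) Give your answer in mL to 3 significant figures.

6620 mL

Q = It = 20.5 × 5562 = 1.140×10^5 C
Moles of electrons = 1.140×10^5 / 96500 = 1.181 mol
2H₂O → O₂ + 4H⁺ + 4e⁻, so n(O₂) = 1.181 / 4 = 0.2953 mol
V = 0.2953 × 22.4 = 6.615 L
= 6620 mL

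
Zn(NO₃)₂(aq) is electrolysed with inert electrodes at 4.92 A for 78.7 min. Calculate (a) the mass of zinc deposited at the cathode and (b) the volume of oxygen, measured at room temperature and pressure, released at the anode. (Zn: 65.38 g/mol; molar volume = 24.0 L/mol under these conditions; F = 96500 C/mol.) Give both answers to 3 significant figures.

Q = 4.92 × 4722 = 23230 C; n(e⁻) = 23230 / 96500 = 0.2407 mol
Cathode: Zn²⁺ + 2e⁻ → Zn → n(Zn) = 0.2407/2 = 0.1204 mol → 7.87 g
Anode: 2H₂O → O₂ + 4H⁺ + 4e⁻ → n(O₂) = 0.2407/4 = 0.06018 mol → 1.44 L

7.87 g Zn; 1.44 L O₂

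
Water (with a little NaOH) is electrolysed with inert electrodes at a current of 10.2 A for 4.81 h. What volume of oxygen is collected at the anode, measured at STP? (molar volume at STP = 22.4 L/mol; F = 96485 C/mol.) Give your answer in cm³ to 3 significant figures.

10300 cm³

Q = 10.2 A × 17316 s = 1.766×10^5 C
n(e⁻) = 1.766×10^5 / 96485 = 1.830 mol
2H₂O → O₂ + 4H⁺ + 4e⁻, so n(O₂) = 1.830 / 4 = 0.4575 mol
V = 0.4575 × 22.4 = 10.25 L
= 10300 cm³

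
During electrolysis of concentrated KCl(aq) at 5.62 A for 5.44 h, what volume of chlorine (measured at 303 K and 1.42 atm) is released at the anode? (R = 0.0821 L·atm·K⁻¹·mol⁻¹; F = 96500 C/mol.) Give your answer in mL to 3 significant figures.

Q = 5.62 A × 19584 s = 1.101×10^5 C
n(e⁻) = 1.101×10^5 / 96500 = 1.141 mol
2Cl⁻ → Cl₂ + 2e⁻, so n(Cl₂) = 1.141 / 2 = 0.5705 mol
V = nRT/P = 0.5705 × 0.0821 × 303 / 1.42 = 9.994 L
= 9990 mL

9990 mL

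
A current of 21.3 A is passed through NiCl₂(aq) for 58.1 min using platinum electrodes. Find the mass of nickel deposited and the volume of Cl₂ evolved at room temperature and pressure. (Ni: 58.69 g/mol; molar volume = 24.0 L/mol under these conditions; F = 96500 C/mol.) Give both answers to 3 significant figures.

22.6 g Ni; 9.23 L Cl₂

Q = 21.3 × 3486 = 74250 C; n(e⁻) = 74250 / 96500 = 0.7694 mol
Cathode: Ni²⁺ + 2e⁻ → Ni → n(Ni) = 0.7694/2 = 0.3847 mol → 22.6 g
Anode: 2Cl⁻ → Cl₂ + 2e⁻ → n(Cl₂) = 0.7694/2 = 0.3847 mol → 9.23 L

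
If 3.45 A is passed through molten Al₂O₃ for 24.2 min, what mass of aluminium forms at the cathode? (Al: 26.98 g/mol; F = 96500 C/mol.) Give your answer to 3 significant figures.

Charge passed = 3.45 × 1452 = 5009 C
n(e⁻) = Q/F = 5009/96500 = 0.05191 mol
Al³⁺ + 3e⁻ → Al, so n(Al) = 0.05191 / 3 = 0.01730 mol
m = 0.01730 × 26.98 = 0.467 g

0.467 g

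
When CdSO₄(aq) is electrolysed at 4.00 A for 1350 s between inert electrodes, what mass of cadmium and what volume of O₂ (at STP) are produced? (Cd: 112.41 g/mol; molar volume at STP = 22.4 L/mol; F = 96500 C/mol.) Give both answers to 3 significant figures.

3.15 g Cd; 0.313 L O₂

Q = 4.00 × 1350 = 5400 C; n(e⁻) = 5400 / 96500 = 0.05596 mol
Cathode: Cd²⁺ + 2e⁻ → Cd → n(Cd) = 0.05596/2 = 0.02798 mol → 3.15 g
Anode: 2H₂O → O₂ + 4H⁺ + 4e⁻ → n(O₂) = 0.05596/4 = 0.01399 mol → 0.313 L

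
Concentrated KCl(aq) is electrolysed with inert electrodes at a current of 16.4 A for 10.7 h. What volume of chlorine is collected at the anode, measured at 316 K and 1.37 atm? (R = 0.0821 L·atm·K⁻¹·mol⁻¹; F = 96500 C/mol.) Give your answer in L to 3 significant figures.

Q = It = 16.4 × 38520 = 6.317×10^5 C
n(e⁻) = Q/F = 6.317×10^5/96500 = 6.546 mol
2Cl⁻ → Cl₂ + 2e⁻, so n(Cl₂) = 6.546 / 2 = 3.273 mol
V = nRT/P = 3.273 × 0.0821 × 316 / 1.37 = 61.98 L

62.0 L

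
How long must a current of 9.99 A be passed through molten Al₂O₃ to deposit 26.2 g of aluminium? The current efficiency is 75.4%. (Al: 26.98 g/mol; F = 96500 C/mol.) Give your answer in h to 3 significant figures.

10.4 h

n(Al) = 26.2 / 26.98 = 0.9711 mol
Al³⁺ + 3e⁻ → Al, so n(e⁻) = 3 × 0.9711 = 2.913 mol
Q = 2.913 × 96500 / 0.754 = 3.728×10^5 C
t = Q / I = 3.728×10^5 / 9.99 = 37320 s = 10.4 h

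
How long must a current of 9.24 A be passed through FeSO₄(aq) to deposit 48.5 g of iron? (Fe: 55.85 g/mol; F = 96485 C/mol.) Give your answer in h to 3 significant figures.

5.04 h

n(Fe) = 48.5 / 55.85 = 0.8684 mol
Fe²⁺ + 2e⁻ → Fe, so n(e⁻) = 2 × 0.8684 = 1.737 mol
Q = 1.737 × 96485 = 1.676×10^5 C
t = Q / I = 1.676×10^5 / 9.24 = 18140 s = 5.04 h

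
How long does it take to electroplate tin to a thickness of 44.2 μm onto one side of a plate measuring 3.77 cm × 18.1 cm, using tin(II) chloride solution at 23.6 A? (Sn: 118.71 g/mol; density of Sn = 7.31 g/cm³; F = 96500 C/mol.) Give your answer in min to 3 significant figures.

Plated area = 3.77 × 18.1 = 68.24 cm²
Volume = 68.24 × 44.2×10⁻⁴ cm = 0.3016 cm³
m(Sn) = 0.3016 × 7.31 = 2.205 g
n(Sn) = 2.205 / 118.71 = 0.01857 mol; n(e⁻) = 2 × 0.01857 = 0.03714 mol
Q = 0.03714 × 96500 = 3584 C
t = 3584 / 23.6 = 151.9 s = 2.53 min

2.53 min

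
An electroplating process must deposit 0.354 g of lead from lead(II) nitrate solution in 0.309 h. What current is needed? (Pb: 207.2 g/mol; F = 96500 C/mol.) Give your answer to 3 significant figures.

0.296 A

n(Pb) = 0.354 / 207.2 = 0.001708 mol
Pb²⁺ + 2e⁻ → Pb, so n(e⁻) = 2 × 0.001708 = 0.003416 mol
Q = 0.003416 × 96500 = 329.6 C
I = Q / t = 329.6 / 1112.4 s = 0.296 A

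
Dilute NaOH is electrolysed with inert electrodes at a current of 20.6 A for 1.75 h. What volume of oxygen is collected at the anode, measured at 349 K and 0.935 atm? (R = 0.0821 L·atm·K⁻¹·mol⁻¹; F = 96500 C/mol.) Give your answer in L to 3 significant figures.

10.3 L

Q = It = 20.6 × 6300 = 1.298×10^5 C
Moles of electrons = 1.298×10^5 / 96500 = 1.345 mol
2H₂O → O₂ + 4H⁺ + 4e⁻, so n(O₂) = 1.345 / 4 = 0.3363 mol
V = nRT/P = 0.3363 × 0.0821 × 349 / 0.935 = 10.31 L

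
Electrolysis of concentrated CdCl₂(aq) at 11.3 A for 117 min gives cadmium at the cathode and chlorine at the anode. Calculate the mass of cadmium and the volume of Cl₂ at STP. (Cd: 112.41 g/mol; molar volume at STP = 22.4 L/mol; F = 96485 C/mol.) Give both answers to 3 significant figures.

46.2 g Cd; 9.21 L Cl₂

Q = 11.3 × 7020 = 79330 C; n(e⁻) = 79330 / 96485 = 0.8222 mol
Cathode: Cd²⁺ + 2e⁻ → Cd → n(Cd) = 0.8222/2 = 0.4111 mol → 46.2 g
Anode: 2Cl⁻ → Cl₂ + 2e⁻ → n(Cl₂) = 0.8222/2 = 0.4111 mol → 9.21 L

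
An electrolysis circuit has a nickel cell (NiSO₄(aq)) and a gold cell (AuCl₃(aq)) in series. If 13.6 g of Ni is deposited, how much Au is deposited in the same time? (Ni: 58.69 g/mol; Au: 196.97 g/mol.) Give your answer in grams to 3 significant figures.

30.4 g

n(Ni) = 13.6 / 58.69 = 0.2317 mol
Ni²⁺ + 2e⁻ → Ni, so n(e⁻) = 2 × 0.2317 = 0.4634 mol
In series, the same 0.4634 mol of electrons flows through the second cell.
Au³⁺ + 3e⁻ → Au, so n(Au) = 0.4634 / 3 = 0.1545 mol
m(Au) = 0.1545 × 196.97 = 30.4 g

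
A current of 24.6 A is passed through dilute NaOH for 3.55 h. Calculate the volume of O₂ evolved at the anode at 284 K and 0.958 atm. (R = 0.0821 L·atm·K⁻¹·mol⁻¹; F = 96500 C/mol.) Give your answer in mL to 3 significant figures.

Q = 24.6 A × 12780 s = 3.144×10^5 C
n(e⁻) = 3.144×10^5 / 96500 = 3.258 mol
2H₂O → O₂ + 4H⁺ + 4e⁻, so n(O₂) = 3.258 / 4 = 0.8145 mol
V = nRT/P = 0.8145 × 0.0821 × 284 / 0.958 = 19.82 L
= 19800 mL

19800 mL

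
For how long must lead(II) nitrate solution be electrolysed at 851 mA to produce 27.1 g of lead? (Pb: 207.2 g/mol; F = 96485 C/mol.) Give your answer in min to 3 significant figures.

494 min

n(Pb) = 27.1 / 207.2 = 0.1308 mol
Pb²⁺ + 2e⁻ → Pb, so n(e⁻) = 2 × 0.1308 = 0.2616 mol
Q = 0.2616 × 96485 = 25240 C
t = Q / I = 25240 / 0.851 = 29660 s = 494 min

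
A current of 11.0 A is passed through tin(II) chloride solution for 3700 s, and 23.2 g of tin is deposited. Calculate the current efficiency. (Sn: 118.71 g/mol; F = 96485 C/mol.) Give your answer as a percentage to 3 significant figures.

92.7%

Q = 11.0 × 3700 = 40700 C
n(e⁻) = 40700 / 96485 = 0.4218 mol
Sn²⁺ + 2e⁻ → Sn, so theoretical n(Sn) = 0.2109 mol → 25.04 g
Efficiency = 23.2 / 25.04 = 0.9265 = 92.7%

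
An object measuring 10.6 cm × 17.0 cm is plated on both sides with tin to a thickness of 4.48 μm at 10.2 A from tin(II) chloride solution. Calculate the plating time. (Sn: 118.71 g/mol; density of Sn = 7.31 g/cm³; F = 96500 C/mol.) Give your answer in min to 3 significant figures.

3.14 min

Plated area = 2 × 10.6 × 17.0 = 360.4 cm²
Volume = 360.4 × 4.48×10⁻⁴ cm = 0.1615 cm³
m(Sn) = 0.1615 × 7.31 = 1.181 g
n(Sn) = 1.181 / 118.71 = 0.009949 mol; n(e⁻) = 2 × 0.009949 = 0.01990 mol
Q = 0.01990 × 96500 = 1920 C
t = 1920 / 10.2 = 188.2 s = 3.14 min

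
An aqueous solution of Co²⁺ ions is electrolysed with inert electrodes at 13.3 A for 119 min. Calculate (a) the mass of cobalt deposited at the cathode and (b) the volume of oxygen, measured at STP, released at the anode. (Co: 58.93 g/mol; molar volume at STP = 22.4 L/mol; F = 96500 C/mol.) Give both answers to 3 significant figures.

Q = 13.3 × 7140 = 94960 C; n(e⁻) = 94960 / 96500 = 0.9840 mol
Cathode: Co²⁺ + 2e⁻ → Co → n(Co) = 0.9840/2 = 0.4920 mol → 29.0 g
Anode: 2H₂O → O₂ + 4H⁺ + 4e⁻ → n(O₂) = 0.9840/4 = 0.2460 mol → 5.51 L

29.0 g Co; 5.51 L O₂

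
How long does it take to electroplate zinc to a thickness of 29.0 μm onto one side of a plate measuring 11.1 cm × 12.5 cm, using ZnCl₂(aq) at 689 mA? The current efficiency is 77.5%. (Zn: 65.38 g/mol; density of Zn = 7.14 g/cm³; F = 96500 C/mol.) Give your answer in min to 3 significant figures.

Plated area = 11.1 × 12.5 = 138.8 cm²
Volume = 138.8 × 29.0×10⁻⁴ cm = 0.4025 cm³
m(Zn) = 0.4025 × 7.14 = 2.874 g
n(Zn) = 2.874 / 65.38 = 0.04396 mol; n(e⁻) = 2 × 0.04396 = 0.08792 mol
Q = 0.08792 × 96500 / 0.775 = 10950 C
t = 10950 / 0.689 = 15890 s = 265 min

265 min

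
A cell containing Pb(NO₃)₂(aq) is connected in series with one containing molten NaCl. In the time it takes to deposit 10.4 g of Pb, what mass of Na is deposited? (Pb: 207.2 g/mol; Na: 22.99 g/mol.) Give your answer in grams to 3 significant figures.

2.31 g

n(Pb) = 10.4 / 207.2 = 0.05019 mol
Pb²⁺ + 2e⁻ → Pb, so n(e⁻) = 2 × 0.05019 = 0.1004 mol
In series, the same 0.1004 mol of electrons flows through the second cell.
Na⁺ + e⁻ → Na, so n(Na) = 0.1004 mol
m(Na) = 0.1004 × 22.99 = 2.31 g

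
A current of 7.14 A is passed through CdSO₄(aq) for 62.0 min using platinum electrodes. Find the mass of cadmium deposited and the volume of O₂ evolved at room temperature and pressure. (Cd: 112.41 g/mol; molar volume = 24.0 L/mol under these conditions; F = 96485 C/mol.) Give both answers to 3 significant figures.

Q = 7.14 × 3720 = 26560 C; n(e⁻) = 26560 / 96485 = 0.2753 mol
Cathode: Cd²⁺ + 2e⁻ → Cd → n(Cd) = 0.2753/2 = 0.1377 mol → 15.5 g
Anode: 2H₂O → O₂ + 4H⁺ + 4e⁻ → n(O₂) = 0.2753/4 = 0.06883 mol → 1.65 L

15.5 g Cd; 1.65 L O₂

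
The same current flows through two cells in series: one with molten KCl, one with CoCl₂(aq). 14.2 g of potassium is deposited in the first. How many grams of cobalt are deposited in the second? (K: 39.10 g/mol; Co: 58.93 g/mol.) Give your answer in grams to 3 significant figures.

10.7 g

n(K) = 14.2 / 39.10 = 0.3632 mol
K⁺ + e⁻ → K, so n(e⁻) = 0.3632 mol
In series, the same 0.3632 mol of electrons flows through the second cell.
Co²⁺ + 2e⁻ → Co, so n(Co) = 0.3632 / 2 = 0.1816 mol
m(Co) = 0.1816 × 58.93 = 10.7 g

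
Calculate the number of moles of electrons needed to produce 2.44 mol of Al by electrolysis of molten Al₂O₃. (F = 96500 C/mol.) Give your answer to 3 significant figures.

Al³⁺ + 3e⁻ → Al, so n(e⁻) = 3 × 2.44 = 7.320 mol

7.32 mol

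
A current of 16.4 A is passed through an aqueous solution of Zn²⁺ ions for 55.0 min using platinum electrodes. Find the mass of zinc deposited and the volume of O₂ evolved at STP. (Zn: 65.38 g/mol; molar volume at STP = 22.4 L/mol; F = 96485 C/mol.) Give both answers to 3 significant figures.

18.3 g Zn; 3.14 L O₂

Q = 16.4 × 3300 = 54120 C; n(e⁻) = 54120 / 96485 = 0.5609 mol
Cathode: Zn²⁺ + 2e⁻ → Zn → n(Zn) = 0.5609/2 = 0.2805 mol → 18.3 g
Anode: 2H₂O → O₂ + 4H⁺ + 4e⁻ → n(O₂) = 0.5609/4 = 0.1402 mol → 3.14 L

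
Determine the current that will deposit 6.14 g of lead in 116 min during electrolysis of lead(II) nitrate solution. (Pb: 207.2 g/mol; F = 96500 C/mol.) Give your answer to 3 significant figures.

n(Pb) = 6.14 / 207.2 = 0.02963 mol
Pb²⁺ + 2e⁻ → Pb, so n(e⁻) = 2 × 0.02963 = 0.05926 mol
Q = 0.05926 × 96500 = 5719 C
I = Q / t = 5719 / 6960 s = 0.822 A

0.822 A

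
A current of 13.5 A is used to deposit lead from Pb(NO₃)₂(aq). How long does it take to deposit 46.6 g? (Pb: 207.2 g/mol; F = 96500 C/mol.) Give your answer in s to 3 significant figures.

n(Pb) = 46.6 / 207.2 = 0.2249 mol
Pb²⁺ + 2e⁻ → Pb, so n(e⁻) = 2 × 0.2249 = 0.4498 mol
Q = 0.4498 × 96500 = 43410 C
t = Q / I = 43410 / 13.5 = 3216 s

3220 s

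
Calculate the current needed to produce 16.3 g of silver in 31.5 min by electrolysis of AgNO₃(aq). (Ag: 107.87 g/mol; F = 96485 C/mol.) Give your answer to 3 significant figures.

n(Ag) = 16.3 / 107.87 = 0.1511 mol
Ag⁺ + e⁻ → Ag, so n(e⁻) = 0.1511 mol
Q = 0.1511 × 96485 = 14580 C
I = Q / t = 14580 / 1890 s = 7.71 A

7.71 A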